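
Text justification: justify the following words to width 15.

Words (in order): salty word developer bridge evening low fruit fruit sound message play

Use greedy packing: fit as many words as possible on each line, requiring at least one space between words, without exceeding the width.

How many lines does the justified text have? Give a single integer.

Line 1: ['salty', 'word'] (min_width=10, slack=5)
Line 2: ['developer'] (min_width=9, slack=6)
Line 3: ['bridge', 'evening'] (min_width=14, slack=1)
Line 4: ['low', 'fruit', 'fruit'] (min_width=15, slack=0)
Line 5: ['sound', 'message'] (min_width=13, slack=2)
Line 6: ['play'] (min_width=4, slack=11)
Total lines: 6

Answer: 6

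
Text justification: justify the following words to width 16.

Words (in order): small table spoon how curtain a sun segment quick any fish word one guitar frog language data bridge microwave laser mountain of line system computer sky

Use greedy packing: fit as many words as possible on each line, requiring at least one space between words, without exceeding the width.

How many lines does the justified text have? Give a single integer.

Answer: 11

Derivation:
Line 1: ['small', 'table'] (min_width=11, slack=5)
Line 2: ['spoon', 'how'] (min_width=9, slack=7)
Line 3: ['curtain', 'a', 'sun'] (min_width=13, slack=3)
Line 4: ['segment', 'quick'] (min_width=13, slack=3)
Line 5: ['any', 'fish', 'word'] (min_width=13, slack=3)
Line 6: ['one', 'guitar', 'frog'] (min_width=15, slack=1)
Line 7: ['language', 'data'] (min_width=13, slack=3)
Line 8: ['bridge', 'microwave'] (min_width=16, slack=0)
Line 9: ['laser', 'mountain'] (min_width=14, slack=2)
Line 10: ['of', 'line', 'system'] (min_width=14, slack=2)
Line 11: ['computer', 'sky'] (min_width=12, slack=4)
Total lines: 11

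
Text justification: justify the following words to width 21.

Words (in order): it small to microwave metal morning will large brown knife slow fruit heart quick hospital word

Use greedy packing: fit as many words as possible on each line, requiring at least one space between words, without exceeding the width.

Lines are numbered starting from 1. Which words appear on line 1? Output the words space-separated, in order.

Answer: it small to microwave

Derivation:
Line 1: ['it', 'small', 'to', 'microwave'] (min_width=21, slack=0)
Line 2: ['metal', 'morning', 'will'] (min_width=18, slack=3)
Line 3: ['large', 'brown', 'knife'] (min_width=17, slack=4)
Line 4: ['slow', 'fruit', 'heart'] (min_width=16, slack=5)
Line 5: ['quick', 'hospital', 'word'] (min_width=19, slack=2)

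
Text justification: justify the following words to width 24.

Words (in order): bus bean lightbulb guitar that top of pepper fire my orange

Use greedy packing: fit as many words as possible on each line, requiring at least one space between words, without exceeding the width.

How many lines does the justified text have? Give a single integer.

Answer: 3

Derivation:
Line 1: ['bus', 'bean', 'lightbulb'] (min_width=18, slack=6)
Line 2: ['guitar', 'that', 'top', 'of'] (min_width=18, slack=6)
Line 3: ['pepper', 'fire', 'my', 'orange'] (min_width=21, slack=3)
Total lines: 3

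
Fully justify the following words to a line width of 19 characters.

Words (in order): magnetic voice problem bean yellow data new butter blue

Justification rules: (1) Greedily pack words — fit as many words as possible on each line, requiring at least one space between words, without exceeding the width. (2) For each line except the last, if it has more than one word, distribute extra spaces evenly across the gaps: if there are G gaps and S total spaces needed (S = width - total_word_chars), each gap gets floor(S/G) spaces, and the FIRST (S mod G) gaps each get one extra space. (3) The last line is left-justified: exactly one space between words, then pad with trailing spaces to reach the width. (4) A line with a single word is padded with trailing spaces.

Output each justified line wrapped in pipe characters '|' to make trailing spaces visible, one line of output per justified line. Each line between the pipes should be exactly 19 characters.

Line 1: ['magnetic', 'voice'] (min_width=14, slack=5)
Line 2: ['problem', 'bean', 'yellow'] (min_width=19, slack=0)
Line 3: ['data', 'new', 'butter'] (min_width=15, slack=4)
Line 4: ['blue'] (min_width=4, slack=15)

Answer: |magnetic      voice|
|problem bean yellow|
|data   new   butter|
|blue               |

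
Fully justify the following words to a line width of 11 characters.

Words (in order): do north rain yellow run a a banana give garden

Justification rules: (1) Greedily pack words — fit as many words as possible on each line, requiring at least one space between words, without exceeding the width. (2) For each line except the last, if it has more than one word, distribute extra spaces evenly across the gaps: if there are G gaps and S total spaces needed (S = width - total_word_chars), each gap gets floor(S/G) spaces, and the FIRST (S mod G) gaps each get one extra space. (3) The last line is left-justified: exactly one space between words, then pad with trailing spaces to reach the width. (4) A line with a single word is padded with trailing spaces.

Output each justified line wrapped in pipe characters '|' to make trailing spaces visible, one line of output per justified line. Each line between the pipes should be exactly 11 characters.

Answer: |do    north|
|rain yellow|
|run   a   a|
|banana give|
|garden     |

Derivation:
Line 1: ['do', 'north'] (min_width=8, slack=3)
Line 2: ['rain', 'yellow'] (min_width=11, slack=0)
Line 3: ['run', 'a', 'a'] (min_width=7, slack=4)
Line 4: ['banana', 'give'] (min_width=11, slack=0)
Line 5: ['garden'] (min_width=6, slack=5)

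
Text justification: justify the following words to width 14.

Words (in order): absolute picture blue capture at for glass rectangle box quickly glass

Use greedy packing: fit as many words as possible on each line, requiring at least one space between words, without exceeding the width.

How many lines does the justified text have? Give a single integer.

Line 1: ['absolute'] (min_width=8, slack=6)
Line 2: ['picture', 'blue'] (min_width=12, slack=2)
Line 3: ['capture', 'at', 'for'] (min_width=14, slack=0)
Line 4: ['glass'] (min_width=5, slack=9)
Line 5: ['rectangle', 'box'] (min_width=13, slack=1)
Line 6: ['quickly', 'glass'] (min_width=13, slack=1)
Total lines: 6

Answer: 6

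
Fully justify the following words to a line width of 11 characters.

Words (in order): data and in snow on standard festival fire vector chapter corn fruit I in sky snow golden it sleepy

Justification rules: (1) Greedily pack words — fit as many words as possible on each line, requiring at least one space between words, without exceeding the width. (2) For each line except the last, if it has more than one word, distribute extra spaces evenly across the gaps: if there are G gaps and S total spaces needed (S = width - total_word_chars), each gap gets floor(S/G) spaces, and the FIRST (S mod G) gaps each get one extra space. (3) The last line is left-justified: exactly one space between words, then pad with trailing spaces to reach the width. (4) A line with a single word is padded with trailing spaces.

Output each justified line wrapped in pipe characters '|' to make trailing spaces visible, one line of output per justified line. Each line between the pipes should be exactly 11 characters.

Answer: |data and in|
|snow     on|
|standard   |
|festival   |
|fire vector|
|chapter    |
|corn  fruit|
|I   in  sky|
|snow golden|
|it sleepy  |

Derivation:
Line 1: ['data', 'and', 'in'] (min_width=11, slack=0)
Line 2: ['snow', 'on'] (min_width=7, slack=4)
Line 3: ['standard'] (min_width=8, slack=3)
Line 4: ['festival'] (min_width=8, slack=3)
Line 5: ['fire', 'vector'] (min_width=11, slack=0)
Line 6: ['chapter'] (min_width=7, slack=4)
Line 7: ['corn', 'fruit'] (min_width=10, slack=1)
Line 8: ['I', 'in', 'sky'] (min_width=8, slack=3)
Line 9: ['snow', 'golden'] (min_width=11, slack=0)
Line 10: ['it', 'sleepy'] (min_width=9, slack=2)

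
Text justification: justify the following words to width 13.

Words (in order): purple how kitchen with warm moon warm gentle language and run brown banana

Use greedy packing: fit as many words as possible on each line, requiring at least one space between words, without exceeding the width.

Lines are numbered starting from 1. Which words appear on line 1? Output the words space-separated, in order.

Answer: purple how

Derivation:
Line 1: ['purple', 'how'] (min_width=10, slack=3)
Line 2: ['kitchen', 'with'] (min_width=12, slack=1)
Line 3: ['warm', 'moon'] (min_width=9, slack=4)
Line 4: ['warm', 'gentle'] (min_width=11, slack=2)
Line 5: ['language', 'and'] (min_width=12, slack=1)
Line 6: ['run', 'brown'] (min_width=9, slack=4)
Line 7: ['banana'] (min_width=6, slack=7)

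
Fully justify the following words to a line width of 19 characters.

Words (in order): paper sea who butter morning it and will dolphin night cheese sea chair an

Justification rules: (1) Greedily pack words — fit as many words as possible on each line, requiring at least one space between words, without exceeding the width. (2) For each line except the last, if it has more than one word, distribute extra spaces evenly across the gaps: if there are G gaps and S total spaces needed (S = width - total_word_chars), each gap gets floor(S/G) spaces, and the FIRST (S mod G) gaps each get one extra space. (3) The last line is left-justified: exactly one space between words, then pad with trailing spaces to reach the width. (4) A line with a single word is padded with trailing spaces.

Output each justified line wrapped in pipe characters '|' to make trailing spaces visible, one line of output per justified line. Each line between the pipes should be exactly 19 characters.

Line 1: ['paper', 'sea', 'who'] (min_width=13, slack=6)
Line 2: ['butter', 'morning', 'it'] (min_width=17, slack=2)
Line 3: ['and', 'will', 'dolphin'] (min_width=16, slack=3)
Line 4: ['night', 'cheese', 'sea'] (min_width=16, slack=3)
Line 5: ['chair', 'an'] (min_width=8, slack=11)

Answer: |paper    sea    who|
|butter  morning  it|
|and   will  dolphin|
|night   cheese  sea|
|chair an           |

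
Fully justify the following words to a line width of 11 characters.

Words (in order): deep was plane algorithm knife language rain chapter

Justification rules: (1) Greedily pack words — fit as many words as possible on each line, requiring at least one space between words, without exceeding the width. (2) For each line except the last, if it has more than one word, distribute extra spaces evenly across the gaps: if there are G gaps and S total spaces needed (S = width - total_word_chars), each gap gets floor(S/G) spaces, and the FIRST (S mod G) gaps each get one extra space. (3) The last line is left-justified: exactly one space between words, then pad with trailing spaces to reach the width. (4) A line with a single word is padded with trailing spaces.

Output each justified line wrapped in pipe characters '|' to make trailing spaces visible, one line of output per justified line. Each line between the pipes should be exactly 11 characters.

Answer: |deep    was|
|plane      |
|algorithm  |
|knife      |
|language   |
|rain       |
|chapter    |

Derivation:
Line 1: ['deep', 'was'] (min_width=8, slack=3)
Line 2: ['plane'] (min_width=5, slack=6)
Line 3: ['algorithm'] (min_width=9, slack=2)
Line 4: ['knife'] (min_width=5, slack=6)
Line 5: ['language'] (min_width=8, slack=3)
Line 6: ['rain'] (min_width=4, slack=7)
Line 7: ['chapter'] (min_width=7, slack=4)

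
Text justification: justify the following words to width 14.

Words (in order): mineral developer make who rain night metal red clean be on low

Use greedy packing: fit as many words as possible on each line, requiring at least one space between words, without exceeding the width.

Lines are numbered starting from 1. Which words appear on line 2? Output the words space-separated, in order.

Answer: developer make

Derivation:
Line 1: ['mineral'] (min_width=7, slack=7)
Line 2: ['developer', 'make'] (min_width=14, slack=0)
Line 3: ['who', 'rain', 'night'] (min_width=14, slack=0)
Line 4: ['metal', 'red'] (min_width=9, slack=5)
Line 5: ['clean', 'be', 'on'] (min_width=11, slack=3)
Line 6: ['low'] (min_width=3, slack=11)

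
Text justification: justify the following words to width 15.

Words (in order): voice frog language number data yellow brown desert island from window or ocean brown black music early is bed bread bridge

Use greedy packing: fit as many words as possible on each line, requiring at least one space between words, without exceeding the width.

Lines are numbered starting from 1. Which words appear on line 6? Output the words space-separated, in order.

Answer: window or ocean

Derivation:
Line 1: ['voice', 'frog'] (min_width=10, slack=5)
Line 2: ['language', 'number'] (min_width=15, slack=0)
Line 3: ['data', 'yellow'] (min_width=11, slack=4)
Line 4: ['brown', 'desert'] (min_width=12, slack=3)
Line 5: ['island', 'from'] (min_width=11, slack=4)
Line 6: ['window', 'or', 'ocean'] (min_width=15, slack=0)
Line 7: ['brown', 'black'] (min_width=11, slack=4)
Line 8: ['music', 'early', 'is'] (min_width=14, slack=1)
Line 9: ['bed', 'bread'] (min_width=9, slack=6)
Line 10: ['bridge'] (min_width=6, slack=9)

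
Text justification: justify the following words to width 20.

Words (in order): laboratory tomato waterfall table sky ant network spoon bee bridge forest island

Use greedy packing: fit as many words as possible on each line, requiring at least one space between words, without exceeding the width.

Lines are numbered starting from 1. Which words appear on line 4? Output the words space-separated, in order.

Answer: bee bridge forest

Derivation:
Line 1: ['laboratory', 'tomato'] (min_width=17, slack=3)
Line 2: ['waterfall', 'table', 'sky'] (min_width=19, slack=1)
Line 3: ['ant', 'network', 'spoon'] (min_width=17, slack=3)
Line 4: ['bee', 'bridge', 'forest'] (min_width=17, slack=3)
Line 5: ['island'] (min_width=6, slack=14)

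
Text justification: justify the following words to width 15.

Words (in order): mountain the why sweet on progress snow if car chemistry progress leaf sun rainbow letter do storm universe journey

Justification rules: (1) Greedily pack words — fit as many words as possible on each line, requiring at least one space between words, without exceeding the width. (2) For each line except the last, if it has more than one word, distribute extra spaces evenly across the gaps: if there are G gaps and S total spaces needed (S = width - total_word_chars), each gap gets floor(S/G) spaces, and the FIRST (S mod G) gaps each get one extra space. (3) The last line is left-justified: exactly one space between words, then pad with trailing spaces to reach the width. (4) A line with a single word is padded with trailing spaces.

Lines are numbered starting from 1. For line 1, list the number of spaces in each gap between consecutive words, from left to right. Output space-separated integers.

Answer: 4

Derivation:
Line 1: ['mountain', 'the'] (min_width=12, slack=3)
Line 2: ['why', 'sweet', 'on'] (min_width=12, slack=3)
Line 3: ['progress', 'snow'] (min_width=13, slack=2)
Line 4: ['if', 'car'] (min_width=6, slack=9)
Line 5: ['chemistry'] (min_width=9, slack=6)
Line 6: ['progress', 'leaf'] (min_width=13, slack=2)
Line 7: ['sun', 'rainbow'] (min_width=11, slack=4)
Line 8: ['letter', 'do', 'storm'] (min_width=15, slack=0)
Line 9: ['universe'] (min_width=8, slack=7)
Line 10: ['journey'] (min_width=7, slack=8)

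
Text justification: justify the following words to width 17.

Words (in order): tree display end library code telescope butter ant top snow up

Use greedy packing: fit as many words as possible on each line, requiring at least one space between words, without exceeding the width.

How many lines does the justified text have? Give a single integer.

Line 1: ['tree', 'display', 'end'] (min_width=16, slack=1)
Line 2: ['library', 'code'] (min_width=12, slack=5)
Line 3: ['telescope', 'butter'] (min_width=16, slack=1)
Line 4: ['ant', 'top', 'snow', 'up'] (min_width=15, slack=2)
Total lines: 4

Answer: 4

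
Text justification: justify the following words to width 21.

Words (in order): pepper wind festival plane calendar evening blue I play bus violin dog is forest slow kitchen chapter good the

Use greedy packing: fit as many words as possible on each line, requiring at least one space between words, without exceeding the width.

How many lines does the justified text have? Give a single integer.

Line 1: ['pepper', 'wind', 'festival'] (min_width=20, slack=1)
Line 2: ['plane', 'calendar'] (min_width=14, slack=7)
Line 3: ['evening', 'blue', 'I', 'play'] (min_width=19, slack=2)
Line 4: ['bus', 'violin', 'dog', 'is'] (min_width=17, slack=4)
Line 5: ['forest', 'slow', 'kitchen'] (min_width=19, slack=2)
Line 6: ['chapter', 'good', 'the'] (min_width=16, slack=5)
Total lines: 6

Answer: 6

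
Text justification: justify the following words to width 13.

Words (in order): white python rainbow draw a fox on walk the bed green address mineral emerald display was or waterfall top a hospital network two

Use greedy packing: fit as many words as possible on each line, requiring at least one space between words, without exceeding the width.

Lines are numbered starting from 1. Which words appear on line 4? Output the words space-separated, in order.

Answer: the bed green

Derivation:
Line 1: ['white', 'python'] (min_width=12, slack=1)
Line 2: ['rainbow', 'draw'] (min_width=12, slack=1)
Line 3: ['a', 'fox', 'on', 'walk'] (min_width=13, slack=0)
Line 4: ['the', 'bed', 'green'] (min_width=13, slack=0)
Line 5: ['address'] (min_width=7, slack=6)
Line 6: ['mineral'] (min_width=7, slack=6)
Line 7: ['emerald'] (min_width=7, slack=6)
Line 8: ['display', 'was'] (min_width=11, slack=2)
Line 9: ['or', 'waterfall'] (min_width=12, slack=1)
Line 10: ['top', 'a'] (min_width=5, slack=8)
Line 11: ['hospital'] (min_width=8, slack=5)
Line 12: ['network', 'two'] (min_width=11, slack=2)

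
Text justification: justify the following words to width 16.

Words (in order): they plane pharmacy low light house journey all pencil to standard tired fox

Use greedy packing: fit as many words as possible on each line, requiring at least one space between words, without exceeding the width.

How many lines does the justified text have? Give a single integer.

Answer: 7

Derivation:
Line 1: ['they', 'plane'] (min_width=10, slack=6)
Line 2: ['pharmacy', 'low'] (min_width=12, slack=4)
Line 3: ['light', 'house'] (min_width=11, slack=5)
Line 4: ['journey', 'all'] (min_width=11, slack=5)
Line 5: ['pencil', 'to'] (min_width=9, slack=7)
Line 6: ['standard', 'tired'] (min_width=14, slack=2)
Line 7: ['fox'] (min_width=3, slack=13)
Total lines: 7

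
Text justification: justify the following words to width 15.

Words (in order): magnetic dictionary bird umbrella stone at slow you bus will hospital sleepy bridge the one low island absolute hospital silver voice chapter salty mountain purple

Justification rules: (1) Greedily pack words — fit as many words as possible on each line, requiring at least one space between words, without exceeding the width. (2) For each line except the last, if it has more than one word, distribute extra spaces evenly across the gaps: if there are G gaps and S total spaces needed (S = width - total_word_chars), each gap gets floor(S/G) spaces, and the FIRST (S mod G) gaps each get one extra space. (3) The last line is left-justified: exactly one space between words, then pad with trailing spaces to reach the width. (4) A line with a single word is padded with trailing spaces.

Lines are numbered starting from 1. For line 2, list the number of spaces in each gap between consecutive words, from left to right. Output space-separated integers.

Line 1: ['magnetic'] (min_width=8, slack=7)
Line 2: ['dictionary', 'bird'] (min_width=15, slack=0)
Line 3: ['umbrella', 'stone'] (min_width=14, slack=1)
Line 4: ['at', 'slow', 'you', 'bus'] (min_width=15, slack=0)
Line 5: ['will', 'hospital'] (min_width=13, slack=2)
Line 6: ['sleepy', 'bridge'] (min_width=13, slack=2)
Line 7: ['the', 'one', 'low'] (min_width=11, slack=4)
Line 8: ['island', 'absolute'] (min_width=15, slack=0)
Line 9: ['hospital', 'silver'] (min_width=15, slack=0)
Line 10: ['voice', 'chapter'] (min_width=13, slack=2)
Line 11: ['salty', 'mountain'] (min_width=14, slack=1)
Line 12: ['purple'] (min_width=6, slack=9)

Answer: 1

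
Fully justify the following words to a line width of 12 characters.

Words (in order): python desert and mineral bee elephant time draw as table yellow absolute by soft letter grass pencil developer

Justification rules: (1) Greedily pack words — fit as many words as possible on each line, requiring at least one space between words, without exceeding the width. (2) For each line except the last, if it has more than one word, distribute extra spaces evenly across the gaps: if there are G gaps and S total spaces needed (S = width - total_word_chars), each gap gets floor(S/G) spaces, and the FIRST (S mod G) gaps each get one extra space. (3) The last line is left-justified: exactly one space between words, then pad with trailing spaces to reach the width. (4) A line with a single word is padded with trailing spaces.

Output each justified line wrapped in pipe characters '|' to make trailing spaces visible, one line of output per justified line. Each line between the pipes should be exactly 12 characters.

Line 1: ['python'] (min_width=6, slack=6)
Line 2: ['desert', 'and'] (min_width=10, slack=2)
Line 3: ['mineral', 'bee'] (min_width=11, slack=1)
Line 4: ['elephant'] (min_width=8, slack=4)
Line 5: ['time', 'draw', 'as'] (min_width=12, slack=0)
Line 6: ['table', 'yellow'] (min_width=12, slack=0)
Line 7: ['absolute', 'by'] (min_width=11, slack=1)
Line 8: ['soft', 'letter'] (min_width=11, slack=1)
Line 9: ['grass', 'pencil'] (min_width=12, slack=0)
Line 10: ['developer'] (min_width=9, slack=3)

Answer: |python      |
|desert   and|
|mineral  bee|
|elephant    |
|time draw as|
|table yellow|
|absolute  by|
|soft  letter|
|grass pencil|
|developer   |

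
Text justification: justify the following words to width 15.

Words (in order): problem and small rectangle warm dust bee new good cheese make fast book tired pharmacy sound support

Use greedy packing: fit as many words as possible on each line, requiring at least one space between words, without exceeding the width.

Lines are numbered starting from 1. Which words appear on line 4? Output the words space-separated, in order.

Answer: new good cheese

Derivation:
Line 1: ['problem', 'and'] (min_width=11, slack=4)
Line 2: ['small', 'rectangle'] (min_width=15, slack=0)
Line 3: ['warm', 'dust', 'bee'] (min_width=13, slack=2)
Line 4: ['new', 'good', 'cheese'] (min_width=15, slack=0)
Line 5: ['make', 'fast', 'book'] (min_width=14, slack=1)
Line 6: ['tired', 'pharmacy'] (min_width=14, slack=1)
Line 7: ['sound', 'support'] (min_width=13, slack=2)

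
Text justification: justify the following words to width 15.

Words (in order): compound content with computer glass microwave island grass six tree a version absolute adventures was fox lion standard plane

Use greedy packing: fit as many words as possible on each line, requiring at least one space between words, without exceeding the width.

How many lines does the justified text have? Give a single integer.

Answer: 11

Derivation:
Line 1: ['compound'] (min_width=8, slack=7)
Line 2: ['content', 'with'] (min_width=12, slack=3)
Line 3: ['computer', 'glass'] (min_width=14, slack=1)
Line 4: ['microwave'] (min_width=9, slack=6)
Line 5: ['island', 'grass'] (min_width=12, slack=3)
Line 6: ['six', 'tree', 'a'] (min_width=10, slack=5)
Line 7: ['version'] (min_width=7, slack=8)
Line 8: ['absolute'] (min_width=8, slack=7)
Line 9: ['adventures', 'was'] (min_width=14, slack=1)
Line 10: ['fox', 'lion'] (min_width=8, slack=7)
Line 11: ['standard', 'plane'] (min_width=14, slack=1)
Total lines: 11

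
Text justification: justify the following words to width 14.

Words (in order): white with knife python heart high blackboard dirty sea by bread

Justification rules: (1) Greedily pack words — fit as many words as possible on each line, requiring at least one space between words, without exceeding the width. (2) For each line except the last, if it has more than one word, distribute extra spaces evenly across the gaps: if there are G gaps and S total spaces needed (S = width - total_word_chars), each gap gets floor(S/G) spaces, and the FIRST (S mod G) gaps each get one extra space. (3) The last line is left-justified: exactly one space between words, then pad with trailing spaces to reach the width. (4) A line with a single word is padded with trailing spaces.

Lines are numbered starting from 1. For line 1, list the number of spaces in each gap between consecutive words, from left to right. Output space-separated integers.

Answer: 5

Derivation:
Line 1: ['white', 'with'] (min_width=10, slack=4)
Line 2: ['knife', 'python'] (min_width=12, slack=2)
Line 3: ['heart', 'high'] (min_width=10, slack=4)
Line 4: ['blackboard'] (min_width=10, slack=4)
Line 5: ['dirty', 'sea', 'by'] (min_width=12, slack=2)
Line 6: ['bread'] (min_width=5, slack=9)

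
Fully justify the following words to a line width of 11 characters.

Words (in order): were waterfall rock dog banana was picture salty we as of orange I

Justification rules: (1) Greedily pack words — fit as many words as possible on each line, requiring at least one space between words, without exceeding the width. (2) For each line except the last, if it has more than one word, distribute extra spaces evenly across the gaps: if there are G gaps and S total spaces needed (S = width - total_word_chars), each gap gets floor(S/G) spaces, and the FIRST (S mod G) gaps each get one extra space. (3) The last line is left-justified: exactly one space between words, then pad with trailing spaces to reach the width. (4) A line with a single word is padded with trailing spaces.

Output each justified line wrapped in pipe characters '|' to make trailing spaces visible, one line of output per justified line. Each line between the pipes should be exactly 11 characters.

Line 1: ['were'] (min_width=4, slack=7)
Line 2: ['waterfall'] (min_width=9, slack=2)
Line 3: ['rock', 'dog'] (min_width=8, slack=3)
Line 4: ['banana', 'was'] (min_width=10, slack=1)
Line 5: ['picture'] (min_width=7, slack=4)
Line 6: ['salty', 'we', 'as'] (min_width=11, slack=0)
Line 7: ['of', 'orange', 'I'] (min_width=11, slack=0)

Answer: |were       |
|waterfall  |
|rock    dog|
|banana  was|
|picture    |
|salty we as|
|of orange I|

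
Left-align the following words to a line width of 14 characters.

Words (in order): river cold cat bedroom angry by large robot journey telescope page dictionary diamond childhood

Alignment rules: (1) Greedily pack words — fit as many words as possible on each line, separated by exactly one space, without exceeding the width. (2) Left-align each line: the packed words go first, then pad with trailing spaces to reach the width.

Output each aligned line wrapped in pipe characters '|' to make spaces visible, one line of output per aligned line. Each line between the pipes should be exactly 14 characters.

Answer: |river cold cat|
|bedroom angry |
|by large robot|
|journey       |
|telescope page|
|dictionary    |
|diamond       |
|childhood     |

Derivation:
Line 1: ['river', 'cold', 'cat'] (min_width=14, slack=0)
Line 2: ['bedroom', 'angry'] (min_width=13, slack=1)
Line 3: ['by', 'large', 'robot'] (min_width=14, slack=0)
Line 4: ['journey'] (min_width=7, slack=7)
Line 5: ['telescope', 'page'] (min_width=14, slack=0)
Line 6: ['dictionary'] (min_width=10, slack=4)
Line 7: ['diamond'] (min_width=7, slack=7)
Line 8: ['childhood'] (min_width=9, slack=5)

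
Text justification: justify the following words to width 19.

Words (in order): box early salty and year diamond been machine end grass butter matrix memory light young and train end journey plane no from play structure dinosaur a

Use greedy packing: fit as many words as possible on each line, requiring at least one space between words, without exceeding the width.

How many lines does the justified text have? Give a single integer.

Line 1: ['box', 'early', 'salty', 'and'] (min_width=19, slack=0)
Line 2: ['year', 'diamond', 'been'] (min_width=17, slack=2)
Line 3: ['machine', 'end', 'grass'] (min_width=17, slack=2)
Line 4: ['butter', 'matrix'] (min_width=13, slack=6)
Line 5: ['memory', 'light', 'young'] (min_width=18, slack=1)
Line 6: ['and', 'train', 'end'] (min_width=13, slack=6)
Line 7: ['journey', 'plane', 'no'] (min_width=16, slack=3)
Line 8: ['from', 'play', 'structure'] (min_width=19, slack=0)
Line 9: ['dinosaur', 'a'] (min_width=10, slack=9)
Total lines: 9

Answer: 9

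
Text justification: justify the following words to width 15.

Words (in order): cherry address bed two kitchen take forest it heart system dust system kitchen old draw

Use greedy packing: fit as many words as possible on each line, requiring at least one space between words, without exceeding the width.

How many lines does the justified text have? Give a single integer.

Answer: 7

Derivation:
Line 1: ['cherry', 'address'] (min_width=14, slack=1)
Line 2: ['bed', 'two', 'kitchen'] (min_width=15, slack=0)
Line 3: ['take', 'forest', 'it'] (min_width=14, slack=1)
Line 4: ['heart', 'system'] (min_width=12, slack=3)
Line 5: ['dust', 'system'] (min_width=11, slack=4)
Line 6: ['kitchen', 'old'] (min_width=11, slack=4)
Line 7: ['draw'] (min_width=4, slack=11)
Total lines: 7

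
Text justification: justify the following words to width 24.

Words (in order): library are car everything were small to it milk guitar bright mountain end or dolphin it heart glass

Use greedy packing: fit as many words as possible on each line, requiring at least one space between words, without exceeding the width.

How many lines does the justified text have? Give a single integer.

Line 1: ['library', 'are', 'car'] (min_width=15, slack=9)
Line 2: ['everything', 'were', 'small', 'to'] (min_width=24, slack=0)
Line 3: ['it', 'milk', 'guitar', 'bright'] (min_width=21, slack=3)
Line 4: ['mountain', 'end', 'or', 'dolphin'] (min_width=23, slack=1)
Line 5: ['it', 'heart', 'glass'] (min_width=14, slack=10)
Total lines: 5

Answer: 5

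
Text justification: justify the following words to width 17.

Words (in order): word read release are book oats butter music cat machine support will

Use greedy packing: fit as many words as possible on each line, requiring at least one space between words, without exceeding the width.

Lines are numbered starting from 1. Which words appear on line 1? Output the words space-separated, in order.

Answer: word read release

Derivation:
Line 1: ['word', 'read', 'release'] (min_width=17, slack=0)
Line 2: ['are', 'book', 'oats'] (min_width=13, slack=4)
Line 3: ['butter', 'music', 'cat'] (min_width=16, slack=1)
Line 4: ['machine', 'support'] (min_width=15, slack=2)
Line 5: ['will'] (min_width=4, slack=13)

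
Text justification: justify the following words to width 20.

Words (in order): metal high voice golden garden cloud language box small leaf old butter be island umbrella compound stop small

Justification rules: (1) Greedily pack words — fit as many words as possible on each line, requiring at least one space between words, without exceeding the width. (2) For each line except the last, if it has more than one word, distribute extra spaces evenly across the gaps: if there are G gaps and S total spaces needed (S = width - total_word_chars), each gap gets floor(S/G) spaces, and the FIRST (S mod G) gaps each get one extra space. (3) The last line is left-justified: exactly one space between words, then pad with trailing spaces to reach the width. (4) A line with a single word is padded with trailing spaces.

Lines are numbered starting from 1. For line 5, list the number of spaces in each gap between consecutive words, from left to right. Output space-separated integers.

Answer: 6

Derivation:
Line 1: ['metal', 'high', 'voice'] (min_width=16, slack=4)
Line 2: ['golden', 'garden', 'cloud'] (min_width=19, slack=1)
Line 3: ['language', 'box', 'small'] (min_width=18, slack=2)
Line 4: ['leaf', 'old', 'butter', 'be'] (min_width=18, slack=2)
Line 5: ['island', 'umbrella'] (min_width=15, slack=5)
Line 6: ['compound', 'stop', 'small'] (min_width=19, slack=1)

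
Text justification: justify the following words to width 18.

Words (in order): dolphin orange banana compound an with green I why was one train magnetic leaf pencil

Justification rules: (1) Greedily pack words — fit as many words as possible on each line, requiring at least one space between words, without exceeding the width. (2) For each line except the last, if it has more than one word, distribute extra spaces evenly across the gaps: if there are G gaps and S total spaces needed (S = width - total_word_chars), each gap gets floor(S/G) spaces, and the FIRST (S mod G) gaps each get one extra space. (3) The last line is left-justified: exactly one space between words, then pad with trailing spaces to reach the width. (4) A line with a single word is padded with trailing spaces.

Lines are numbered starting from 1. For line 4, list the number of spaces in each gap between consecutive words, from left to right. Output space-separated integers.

Line 1: ['dolphin', 'orange'] (min_width=14, slack=4)
Line 2: ['banana', 'compound', 'an'] (min_width=18, slack=0)
Line 3: ['with', 'green', 'I', 'why'] (min_width=16, slack=2)
Line 4: ['was', 'one', 'train'] (min_width=13, slack=5)
Line 5: ['magnetic', 'leaf'] (min_width=13, slack=5)
Line 6: ['pencil'] (min_width=6, slack=12)

Answer: 4 3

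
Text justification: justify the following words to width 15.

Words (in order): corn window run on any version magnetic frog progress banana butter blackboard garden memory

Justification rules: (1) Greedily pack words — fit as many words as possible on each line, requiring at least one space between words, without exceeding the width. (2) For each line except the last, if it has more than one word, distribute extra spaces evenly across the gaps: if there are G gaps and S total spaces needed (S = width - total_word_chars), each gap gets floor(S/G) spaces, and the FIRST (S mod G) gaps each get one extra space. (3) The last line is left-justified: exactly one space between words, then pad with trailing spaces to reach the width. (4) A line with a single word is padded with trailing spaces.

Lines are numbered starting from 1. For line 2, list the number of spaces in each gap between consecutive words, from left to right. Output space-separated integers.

Answer: 2 1

Derivation:
Line 1: ['corn', 'window', 'run'] (min_width=15, slack=0)
Line 2: ['on', 'any', 'version'] (min_width=14, slack=1)
Line 3: ['magnetic', 'frog'] (min_width=13, slack=2)
Line 4: ['progress', 'banana'] (min_width=15, slack=0)
Line 5: ['butter'] (min_width=6, slack=9)
Line 6: ['blackboard'] (min_width=10, slack=5)
Line 7: ['garden', 'memory'] (min_width=13, slack=2)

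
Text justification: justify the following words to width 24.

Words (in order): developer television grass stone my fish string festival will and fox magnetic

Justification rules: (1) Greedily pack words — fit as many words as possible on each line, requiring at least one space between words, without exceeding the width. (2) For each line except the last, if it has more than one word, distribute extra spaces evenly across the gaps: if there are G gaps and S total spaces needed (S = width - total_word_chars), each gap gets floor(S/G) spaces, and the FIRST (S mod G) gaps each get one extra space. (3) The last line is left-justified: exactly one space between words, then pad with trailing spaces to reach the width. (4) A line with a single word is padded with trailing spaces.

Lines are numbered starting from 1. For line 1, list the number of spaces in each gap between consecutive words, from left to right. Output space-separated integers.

Line 1: ['developer', 'television'] (min_width=20, slack=4)
Line 2: ['grass', 'stone', 'my', 'fish'] (min_width=19, slack=5)
Line 3: ['string', 'festival', 'will', 'and'] (min_width=24, slack=0)
Line 4: ['fox', 'magnetic'] (min_width=12, slack=12)

Answer: 5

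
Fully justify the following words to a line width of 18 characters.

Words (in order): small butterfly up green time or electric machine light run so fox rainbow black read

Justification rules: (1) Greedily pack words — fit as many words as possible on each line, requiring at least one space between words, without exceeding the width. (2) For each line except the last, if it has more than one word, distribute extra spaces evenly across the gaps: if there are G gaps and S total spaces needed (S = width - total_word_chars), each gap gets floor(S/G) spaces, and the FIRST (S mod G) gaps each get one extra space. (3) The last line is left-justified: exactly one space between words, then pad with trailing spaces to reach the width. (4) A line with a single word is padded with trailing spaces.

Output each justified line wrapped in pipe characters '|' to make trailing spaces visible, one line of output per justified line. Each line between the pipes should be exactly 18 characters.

Answer: |small butterfly up|
|green    time   or|
|electric   machine|
|light  run  so fox|
|rainbow black read|

Derivation:
Line 1: ['small', 'butterfly', 'up'] (min_width=18, slack=0)
Line 2: ['green', 'time', 'or'] (min_width=13, slack=5)
Line 3: ['electric', 'machine'] (min_width=16, slack=2)
Line 4: ['light', 'run', 'so', 'fox'] (min_width=16, slack=2)
Line 5: ['rainbow', 'black', 'read'] (min_width=18, slack=0)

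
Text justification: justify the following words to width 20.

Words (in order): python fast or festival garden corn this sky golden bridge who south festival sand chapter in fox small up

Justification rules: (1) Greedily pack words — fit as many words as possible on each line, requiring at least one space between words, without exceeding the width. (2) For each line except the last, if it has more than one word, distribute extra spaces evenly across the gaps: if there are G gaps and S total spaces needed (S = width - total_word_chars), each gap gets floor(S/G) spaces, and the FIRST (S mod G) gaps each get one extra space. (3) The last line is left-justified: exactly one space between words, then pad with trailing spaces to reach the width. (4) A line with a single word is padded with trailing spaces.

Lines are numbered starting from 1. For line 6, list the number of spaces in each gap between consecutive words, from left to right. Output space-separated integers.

Answer: 1 1 1

Derivation:
Line 1: ['python', 'fast', 'or'] (min_width=14, slack=6)
Line 2: ['festival', 'garden', 'corn'] (min_width=20, slack=0)
Line 3: ['this', 'sky', 'golden'] (min_width=15, slack=5)
Line 4: ['bridge', 'who', 'south'] (min_width=16, slack=4)
Line 5: ['festival', 'sand'] (min_width=13, slack=7)
Line 6: ['chapter', 'in', 'fox', 'small'] (min_width=20, slack=0)
Line 7: ['up'] (min_width=2, slack=18)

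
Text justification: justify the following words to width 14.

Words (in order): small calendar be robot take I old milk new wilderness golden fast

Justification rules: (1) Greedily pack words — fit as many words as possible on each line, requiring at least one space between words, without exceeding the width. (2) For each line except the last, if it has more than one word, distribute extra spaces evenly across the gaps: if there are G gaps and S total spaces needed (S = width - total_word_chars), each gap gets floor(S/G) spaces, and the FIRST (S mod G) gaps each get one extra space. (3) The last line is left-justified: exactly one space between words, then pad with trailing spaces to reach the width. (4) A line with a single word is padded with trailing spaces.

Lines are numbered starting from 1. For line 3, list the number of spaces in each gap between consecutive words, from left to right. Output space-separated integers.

Line 1: ['small', 'calendar'] (min_width=14, slack=0)
Line 2: ['be', 'robot', 'take'] (min_width=13, slack=1)
Line 3: ['I', 'old', 'milk', 'new'] (min_width=14, slack=0)
Line 4: ['wilderness'] (min_width=10, slack=4)
Line 5: ['golden', 'fast'] (min_width=11, slack=3)

Answer: 1 1 1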